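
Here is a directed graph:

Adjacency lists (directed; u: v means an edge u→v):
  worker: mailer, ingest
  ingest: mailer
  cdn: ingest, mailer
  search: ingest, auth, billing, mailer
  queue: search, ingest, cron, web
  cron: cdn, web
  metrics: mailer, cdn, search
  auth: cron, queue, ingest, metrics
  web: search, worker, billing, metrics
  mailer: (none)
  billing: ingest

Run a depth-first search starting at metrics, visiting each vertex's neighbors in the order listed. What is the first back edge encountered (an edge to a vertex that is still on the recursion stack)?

web->search

DFS from metrics (visiting each vertex's neighbors in the order listed); mark gray on enter, black on exit:
metrics gray
  mailer gray
  mailer black
  cdn gray
    ingest gray
      ingest→mailer: mailer black — skip
    ingest black
    cdn→mailer: mailer black — skip
  cdn black
  search gray
    search→ingest: ingest black — skip
    auth gray
      cron gray
        cron→cdn: cdn black — skip
        web gray
          web→search: search is gray → back edge
First back edge: web → search.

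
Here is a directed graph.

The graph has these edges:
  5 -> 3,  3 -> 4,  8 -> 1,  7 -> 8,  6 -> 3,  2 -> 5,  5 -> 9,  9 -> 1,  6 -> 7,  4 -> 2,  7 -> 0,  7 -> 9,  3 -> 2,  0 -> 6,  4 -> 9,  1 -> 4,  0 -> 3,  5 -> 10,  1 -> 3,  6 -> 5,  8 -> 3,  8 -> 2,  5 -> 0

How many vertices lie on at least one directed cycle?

10

A vertex is on a directed cycle iff it belongs to a strongly connected component of size ≥ 2 (or has a self-loop).
The vertices on cycles are {0, 1, 2, 3, 4, 5, 6, 7, 8, 9} — 10 in total.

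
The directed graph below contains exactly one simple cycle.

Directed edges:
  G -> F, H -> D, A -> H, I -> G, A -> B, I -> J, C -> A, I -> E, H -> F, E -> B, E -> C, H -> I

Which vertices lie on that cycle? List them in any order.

A, C, E, H, I

DFS with gray/black marking from H:
H gray
  D gray
  D black
  F gray
  F black
  I gray
    G gray
      G→F: F black — skip
    G black
    J gray
    J black
    E gray
      B gray
      B black
      C gray
        A gray
          A→H: H is gray → back edge
Back edge closes the cycle H → I → E → C → A → H; its vertices are {A, C, E, H, I}.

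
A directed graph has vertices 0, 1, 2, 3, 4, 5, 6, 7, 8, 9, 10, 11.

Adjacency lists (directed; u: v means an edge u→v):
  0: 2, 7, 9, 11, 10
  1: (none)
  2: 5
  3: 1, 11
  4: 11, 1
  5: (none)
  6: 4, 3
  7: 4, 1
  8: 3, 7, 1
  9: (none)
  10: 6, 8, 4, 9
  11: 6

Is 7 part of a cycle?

7 lies on a cycle iff there is a path from 7 back to itself.
Exploring from 7, it never reaches itself; equivalently, its strongly connected component is a singleton.

No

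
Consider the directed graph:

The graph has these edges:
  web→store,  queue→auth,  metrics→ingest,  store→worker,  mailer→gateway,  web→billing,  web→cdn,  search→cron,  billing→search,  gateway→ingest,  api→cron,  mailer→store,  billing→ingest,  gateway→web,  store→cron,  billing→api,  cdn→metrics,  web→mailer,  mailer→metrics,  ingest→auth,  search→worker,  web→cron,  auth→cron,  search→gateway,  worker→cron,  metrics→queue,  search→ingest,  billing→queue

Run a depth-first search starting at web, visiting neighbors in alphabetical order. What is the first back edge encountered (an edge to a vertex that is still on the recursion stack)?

DFS from web (visiting neighbors in alphabetical order); mark gray on enter, black on exit:
web gray
  billing gray
    api gray
      cron gray
      cron black
    api black
    ingest gray
      auth gray
        auth→cron: cron black — skip
      auth black
    ingest black
    queue gray
      queue→auth: auth black — skip
    queue black
    search gray
      search→cron: cron black — skip
      gateway gray
        gateway→ingest: ingest black — skip
        gateway→web: web is gray → back edge
First back edge: gateway → web.

gateway→web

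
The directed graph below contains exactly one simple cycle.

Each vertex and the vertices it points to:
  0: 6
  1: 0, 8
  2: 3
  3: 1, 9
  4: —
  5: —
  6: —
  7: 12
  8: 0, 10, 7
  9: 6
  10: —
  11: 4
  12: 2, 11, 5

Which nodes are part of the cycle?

DFS with gray/black marking from 12:
12 gray
  2 gray
    3 gray
      1 gray
        0 gray
          6 gray
          6 black
        0 black
        8 gray
          8→0: 0 black — skip
          10 gray
          10 black
          7 gray
            7→12: 12 is gray → back edge
Back edge closes the cycle 12 → 2 → 3 → 1 → 8 → 7 → 12; its vertices are {1, 2, 3, 7, 8, 12}.

1, 2, 3, 7, 8, 12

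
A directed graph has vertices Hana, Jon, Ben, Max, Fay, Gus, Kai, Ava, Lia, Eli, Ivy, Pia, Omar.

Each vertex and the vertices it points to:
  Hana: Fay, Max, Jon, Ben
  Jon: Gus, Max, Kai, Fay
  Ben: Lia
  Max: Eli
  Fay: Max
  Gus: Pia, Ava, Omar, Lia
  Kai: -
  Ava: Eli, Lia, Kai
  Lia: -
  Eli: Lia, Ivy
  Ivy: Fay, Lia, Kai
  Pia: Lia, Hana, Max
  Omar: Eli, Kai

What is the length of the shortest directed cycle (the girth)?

4

For each vertex v, BFS finds the shortest path from v back to v.
The shortest such closed walk is Gus → Pia → Hana → Jon → Gus, length 4.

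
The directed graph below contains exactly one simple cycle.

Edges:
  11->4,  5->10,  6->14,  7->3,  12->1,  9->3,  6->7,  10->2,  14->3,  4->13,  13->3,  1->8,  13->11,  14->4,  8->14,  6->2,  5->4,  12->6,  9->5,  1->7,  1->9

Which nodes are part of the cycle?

DFS with gray/black marking from 4:
4 gray
  13 gray
    11 gray
      11→4: 4 is gray → back edge
Back edge closes the cycle 4 → 13 → 11 → 4; its vertices are {4, 11, 13}.

4, 11, 13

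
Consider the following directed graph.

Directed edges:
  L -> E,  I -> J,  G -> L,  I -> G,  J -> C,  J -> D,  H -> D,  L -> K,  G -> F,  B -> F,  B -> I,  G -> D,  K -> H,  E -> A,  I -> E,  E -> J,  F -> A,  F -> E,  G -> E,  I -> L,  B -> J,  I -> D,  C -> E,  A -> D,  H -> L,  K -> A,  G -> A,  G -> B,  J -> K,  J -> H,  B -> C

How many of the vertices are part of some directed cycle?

9

A vertex is on a directed cycle iff it belongs to a strongly connected component of size ≥ 2 (or has a self-loop).
The vertices on cycles are {B, C, E, G, H, I, J, K, L} — 9 in total.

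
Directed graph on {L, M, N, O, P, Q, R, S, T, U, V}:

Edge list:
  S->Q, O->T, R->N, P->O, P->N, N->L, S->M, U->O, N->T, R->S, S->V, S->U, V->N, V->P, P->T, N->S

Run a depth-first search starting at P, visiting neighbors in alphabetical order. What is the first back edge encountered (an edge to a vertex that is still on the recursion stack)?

V->N

DFS from P (visiting neighbors in alphabetical order); mark gray on enter, black on exit:
P gray
  N gray
    L gray
    L black
    S gray
      M gray
      M black
      Q gray
      Q black
      U gray
        O gray
          T gray
          T black
        O black
      U black
      V gray
        V→N: N is gray → back edge
First back edge: V → N.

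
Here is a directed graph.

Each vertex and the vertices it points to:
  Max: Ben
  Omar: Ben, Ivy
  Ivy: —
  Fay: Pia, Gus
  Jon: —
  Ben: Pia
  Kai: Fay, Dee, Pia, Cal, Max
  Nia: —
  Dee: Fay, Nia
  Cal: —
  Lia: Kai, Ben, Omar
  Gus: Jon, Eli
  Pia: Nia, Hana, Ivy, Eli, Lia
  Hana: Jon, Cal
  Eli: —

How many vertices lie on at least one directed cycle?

8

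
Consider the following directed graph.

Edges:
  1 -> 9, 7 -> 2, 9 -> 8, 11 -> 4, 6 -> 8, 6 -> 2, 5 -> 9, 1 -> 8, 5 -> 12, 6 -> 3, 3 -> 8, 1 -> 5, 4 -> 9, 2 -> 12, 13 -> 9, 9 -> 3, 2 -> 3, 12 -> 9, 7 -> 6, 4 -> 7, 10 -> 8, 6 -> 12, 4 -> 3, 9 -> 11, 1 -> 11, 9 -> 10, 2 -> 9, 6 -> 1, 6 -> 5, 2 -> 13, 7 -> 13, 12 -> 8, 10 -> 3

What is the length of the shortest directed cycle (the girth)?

3

For each vertex v, BFS finds the shortest path from v back to v.
The shortest such closed walk is 11 → 4 → 9 → 11, length 3.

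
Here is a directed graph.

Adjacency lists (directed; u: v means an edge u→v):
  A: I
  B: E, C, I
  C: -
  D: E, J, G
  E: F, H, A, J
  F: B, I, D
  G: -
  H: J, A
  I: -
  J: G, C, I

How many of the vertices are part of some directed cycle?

4

A vertex is on a directed cycle iff it belongs to a strongly connected component of size ≥ 2 (or has a self-loop).
The vertices on cycles are {B, D, E, F} — 4 in total.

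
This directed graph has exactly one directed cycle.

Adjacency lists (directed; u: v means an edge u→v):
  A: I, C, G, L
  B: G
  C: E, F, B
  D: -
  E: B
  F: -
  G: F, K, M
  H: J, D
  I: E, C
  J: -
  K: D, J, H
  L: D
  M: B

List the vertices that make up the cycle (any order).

DFS with gray/black marking from G:
G gray
  F gray
  F black
  K gray
    D gray
    D black
    J gray
    J black
    H gray
      H→J: J black — skip
      H→D: D black — skip
    H black
  K black
  M gray
    B gray
      B→G: G is gray → back edge
Back edge closes the cycle G → M → B → G; its vertices are {B, G, M}.

B, G, M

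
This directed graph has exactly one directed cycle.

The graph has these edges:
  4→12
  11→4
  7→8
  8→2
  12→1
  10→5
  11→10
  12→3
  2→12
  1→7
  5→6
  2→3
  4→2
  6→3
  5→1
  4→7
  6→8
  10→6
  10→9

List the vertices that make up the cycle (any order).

1, 2, 7, 8, 12

DFS with gray/black marking from 2:
2 gray
  12 gray
    3 gray
    3 black
    1 gray
      7 gray
        8 gray
          8→2: 2 is gray → back edge
Back edge closes the cycle 2 → 12 → 1 → 7 → 8 → 2; its vertices are {1, 2, 7, 8, 12}.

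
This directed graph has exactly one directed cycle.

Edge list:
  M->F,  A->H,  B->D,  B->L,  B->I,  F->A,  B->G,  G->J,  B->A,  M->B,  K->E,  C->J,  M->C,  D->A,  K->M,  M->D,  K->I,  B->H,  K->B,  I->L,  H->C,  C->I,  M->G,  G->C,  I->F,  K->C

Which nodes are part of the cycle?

A, C, F, H, I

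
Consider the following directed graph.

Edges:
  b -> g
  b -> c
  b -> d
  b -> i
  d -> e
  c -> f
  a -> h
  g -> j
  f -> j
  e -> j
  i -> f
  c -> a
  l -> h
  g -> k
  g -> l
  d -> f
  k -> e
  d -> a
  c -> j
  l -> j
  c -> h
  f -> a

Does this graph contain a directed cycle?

No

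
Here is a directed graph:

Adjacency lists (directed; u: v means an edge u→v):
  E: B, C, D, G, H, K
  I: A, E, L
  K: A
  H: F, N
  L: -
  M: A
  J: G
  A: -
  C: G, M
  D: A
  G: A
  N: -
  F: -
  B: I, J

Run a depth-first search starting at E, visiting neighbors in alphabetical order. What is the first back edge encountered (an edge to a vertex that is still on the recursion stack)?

I→E

DFS from E (visiting neighbors in alphabetical order); mark gray on enter, black on exit:
E gray
  B gray
    I gray
      A gray
      A black
      I→E: E is gray → back edge
First back edge: I → E.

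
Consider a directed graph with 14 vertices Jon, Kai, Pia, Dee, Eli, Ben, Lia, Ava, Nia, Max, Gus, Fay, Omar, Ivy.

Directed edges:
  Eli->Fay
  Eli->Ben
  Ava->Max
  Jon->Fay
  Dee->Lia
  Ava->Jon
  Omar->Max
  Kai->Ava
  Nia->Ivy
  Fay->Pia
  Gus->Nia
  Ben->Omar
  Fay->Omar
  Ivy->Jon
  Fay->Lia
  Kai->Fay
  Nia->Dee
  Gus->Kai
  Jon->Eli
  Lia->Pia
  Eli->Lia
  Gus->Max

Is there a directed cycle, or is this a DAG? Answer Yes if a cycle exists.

No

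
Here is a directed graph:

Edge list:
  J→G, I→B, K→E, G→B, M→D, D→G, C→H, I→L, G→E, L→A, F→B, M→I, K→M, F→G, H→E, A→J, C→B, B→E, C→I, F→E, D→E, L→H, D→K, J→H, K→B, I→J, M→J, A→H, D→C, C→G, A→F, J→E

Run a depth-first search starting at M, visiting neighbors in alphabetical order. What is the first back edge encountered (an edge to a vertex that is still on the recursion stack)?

K->M

DFS from M (visiting neighbors in alphabetical order); mark gray on enter, black on exit:
M gray
  D gray
    C gray
      B gray
        E gray
        E black
      B black
      G gray
        G→B: B black — skip
        G→E: E black — skip
      G black
      H gray
        H→E: E black — skip
      H black
      I gray
        I→B: B black — skip
        J gray
          J→E: E black — skip
          J→G: G black — skip
          J→H: H black — skip
        J black
        L gray
          A gray
            F gray
              F→B: B black — skip
              F→E: E black — skip
              F→G: G black — skip
            F black
            A→H: H black — skip
            A→J: J black — skip
          A black
          L→H: H black — skip
        L black
      I black
    C black
    D→E: E black — skip
    D→G: G black — skip
    K gray
      K→B: B black — skip
      K→E: E black — skip
      K→M: M is gray → back edge
First back edge: K → M.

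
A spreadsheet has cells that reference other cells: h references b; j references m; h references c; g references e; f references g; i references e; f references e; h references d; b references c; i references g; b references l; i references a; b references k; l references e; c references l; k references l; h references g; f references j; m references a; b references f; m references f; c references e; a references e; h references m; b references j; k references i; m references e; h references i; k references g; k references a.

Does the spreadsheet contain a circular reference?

DFS with white/gray/black marking, starting from b:
b gray
  k gray
    i gray
      g gray
        e gray
        e black
      g black
      a gray
        a→e: e black — skip
      a black
      i→e: e black — skip
    i black
    k→g: g black — skip
    k→a: a black — skip
    l gray
      l→e: e black — skip
    l black
  k black
  f gray
    f→e: e black — skip
    j gray
      m gray
        m→e: e black — skip
        m→f: f is gray → back edge
Back edge found, so a cycle exists: f → j → m → f.

Yes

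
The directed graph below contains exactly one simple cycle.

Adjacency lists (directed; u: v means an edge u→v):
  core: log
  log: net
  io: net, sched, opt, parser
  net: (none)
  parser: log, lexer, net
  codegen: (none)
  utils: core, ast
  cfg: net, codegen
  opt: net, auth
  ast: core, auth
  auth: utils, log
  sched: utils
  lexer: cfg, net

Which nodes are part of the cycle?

DFS with gray/black marking from utils:
utils gray
  core gray
    log gray
      net gray
      net black
    log black
  core black
  ast gray
    ast→core: core black — skip
    auth gray
      auth→utils: utils is gray → back edge
Back edge closes the cycle utils → ast → auth → utils; its vertices are {ast, auth, utils}.

ast, auth, utils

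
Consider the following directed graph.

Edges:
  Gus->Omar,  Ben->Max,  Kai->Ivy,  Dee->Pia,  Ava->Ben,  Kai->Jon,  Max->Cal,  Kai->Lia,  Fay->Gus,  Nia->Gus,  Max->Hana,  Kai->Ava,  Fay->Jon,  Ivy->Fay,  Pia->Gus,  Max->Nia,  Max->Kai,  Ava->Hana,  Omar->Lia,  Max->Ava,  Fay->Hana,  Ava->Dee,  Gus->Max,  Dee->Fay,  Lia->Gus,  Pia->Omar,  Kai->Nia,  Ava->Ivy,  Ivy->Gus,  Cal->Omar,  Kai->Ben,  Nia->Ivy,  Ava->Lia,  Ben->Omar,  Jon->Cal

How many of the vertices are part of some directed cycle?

A vertex is on a directed cycle iff it belongs to a strongly connected component of size ≥ 2 (or has a self-loop).
The vertices on cycles are {Ava, Ben, Cal, Dee, Fay, Gus, Ivy, Jon, Kai, Lia, Max, Nia, Pia, Omar} — 14 in total.

14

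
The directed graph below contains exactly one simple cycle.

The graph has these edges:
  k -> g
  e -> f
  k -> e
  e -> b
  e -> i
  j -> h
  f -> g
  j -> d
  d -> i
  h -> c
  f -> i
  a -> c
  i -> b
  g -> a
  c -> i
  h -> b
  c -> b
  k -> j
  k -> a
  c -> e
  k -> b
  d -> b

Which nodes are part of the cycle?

DFS with gray/black marking from g:
g gray
  a gray
    c gray
      i gray
        b gray
        b black
      i black
      c→b: b black — skip
      e gray
        e→b: b black — skip
        e→i: i black — skip
        f gray
          f→g: g is gray → back edge
Back edge closes the cycle g → a → c → e → f → g; its vertices are {a, c, e, f, g}.

a, c, e, f, g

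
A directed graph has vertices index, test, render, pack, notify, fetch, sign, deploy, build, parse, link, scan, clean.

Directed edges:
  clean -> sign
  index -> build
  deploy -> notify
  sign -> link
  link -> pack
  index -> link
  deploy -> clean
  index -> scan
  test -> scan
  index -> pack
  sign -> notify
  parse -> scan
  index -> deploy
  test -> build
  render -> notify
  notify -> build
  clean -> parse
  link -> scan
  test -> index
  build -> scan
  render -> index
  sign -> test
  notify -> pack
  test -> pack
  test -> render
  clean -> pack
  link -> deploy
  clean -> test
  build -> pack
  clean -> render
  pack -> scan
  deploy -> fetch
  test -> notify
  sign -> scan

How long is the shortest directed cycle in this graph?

For each vertex v, BFS finds the shortest path from v back to v.
The shortest such closed walk is deploy → clean → render → index → deploy, length 4.

4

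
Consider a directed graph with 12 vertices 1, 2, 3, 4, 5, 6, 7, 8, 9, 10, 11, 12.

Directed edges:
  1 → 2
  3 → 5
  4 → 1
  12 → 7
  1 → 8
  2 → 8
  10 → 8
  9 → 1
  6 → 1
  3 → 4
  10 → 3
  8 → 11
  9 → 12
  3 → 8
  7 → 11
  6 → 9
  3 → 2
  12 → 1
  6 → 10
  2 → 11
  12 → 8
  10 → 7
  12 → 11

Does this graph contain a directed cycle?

No

DFS with white/gray/black marking, starting from 6:
6 gray
  9 gray
    12 gray
      1 gray
        2 gray
          11 gray
          11 black
          8 gray
            8→11: 11 black — skip
          8 black
        2 black
        1→8: 8 black — skip
      1 black
      12→8: 8 black — skip
      12→11: 11 black — skip
      7 gray
        7→11: 11 black — skip
      7 black
    12 black
    9→1: 1 black — skip
  9 black
  6→1: 1 black — skip
  10 gray
    10→7: 7 black — skip
    10→8: 8 black — skip
    3 gray
      3→8: 8 black — skip
      3→2: 2 black — skip
      5 gray
      5 black
      4 gray
        4→1: 1 black — skip
      4 black
    3 black
  10 black
6 black
Every edge goes to a white or black vertex — no back edge, so the graph is acyclic.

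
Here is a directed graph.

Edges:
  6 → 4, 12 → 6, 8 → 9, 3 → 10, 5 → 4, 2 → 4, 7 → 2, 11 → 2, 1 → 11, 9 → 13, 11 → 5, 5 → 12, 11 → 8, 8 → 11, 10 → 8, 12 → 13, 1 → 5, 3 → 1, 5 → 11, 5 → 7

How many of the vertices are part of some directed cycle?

3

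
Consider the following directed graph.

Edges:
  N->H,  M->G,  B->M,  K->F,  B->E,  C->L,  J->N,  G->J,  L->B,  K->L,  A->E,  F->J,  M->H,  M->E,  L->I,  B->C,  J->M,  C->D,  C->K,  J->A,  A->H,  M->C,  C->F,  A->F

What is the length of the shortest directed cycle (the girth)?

3

For each vertex v, BFS finds the shortest path from v back to v.
The shortest such closed walk is J → M → G → J, length 3.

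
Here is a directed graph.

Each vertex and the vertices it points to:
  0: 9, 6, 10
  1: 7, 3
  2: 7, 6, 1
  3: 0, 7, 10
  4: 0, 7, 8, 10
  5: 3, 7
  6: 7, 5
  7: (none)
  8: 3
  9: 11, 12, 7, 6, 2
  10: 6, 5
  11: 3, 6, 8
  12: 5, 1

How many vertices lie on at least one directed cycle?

A vertex is on a directed cycle iff it belongs to a strongly connected component of size ≥ 2 (or has a self-loop).
The vertices on cycles are {0, 1, 2, 3, 5, 6, 8, 9, 10, 11, 12} — 11 in total.

11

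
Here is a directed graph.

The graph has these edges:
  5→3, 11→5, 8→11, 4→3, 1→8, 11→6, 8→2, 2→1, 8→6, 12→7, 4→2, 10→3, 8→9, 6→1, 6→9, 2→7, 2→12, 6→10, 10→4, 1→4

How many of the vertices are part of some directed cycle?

A vertex is on a directed cycle iff it belongs to a strongly connected component of size ≥ 2 (or has a self-loop).
The vertices on cycles are {1, 2, 4, 6, 8, 10, 11} — 7 in total.

7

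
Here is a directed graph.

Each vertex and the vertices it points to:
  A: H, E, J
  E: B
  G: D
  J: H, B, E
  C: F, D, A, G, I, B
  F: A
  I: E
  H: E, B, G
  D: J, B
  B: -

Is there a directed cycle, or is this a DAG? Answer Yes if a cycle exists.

Yes

DFS with white/gray/black marking, starting from J:
J gray
  H gray
    E gray
      B gray
      B black
    E black
    H→B: B black — skip
    G gray
      D gray
        D→J: J is gray → back edge
Back edge found, so a cycle exists: J → H → G → D → J.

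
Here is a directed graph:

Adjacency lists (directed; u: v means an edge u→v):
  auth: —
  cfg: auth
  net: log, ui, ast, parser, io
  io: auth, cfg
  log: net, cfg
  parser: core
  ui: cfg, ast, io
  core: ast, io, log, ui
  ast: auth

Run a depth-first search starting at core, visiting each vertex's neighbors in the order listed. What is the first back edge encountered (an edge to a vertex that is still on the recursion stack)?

DFS from core (visiting each vertex's neighbors in the order listed); mark gray on enter, black on exit:
core gray
  ast gray
    auth gray
    auth black
  ast black
  io gray
    io→auth: auth black — skip
    cfg gray
      cfg→auth: auth black — skip
    cfg black
  io black
  log gray
    net gray
      net→log: log is gray → back edge
First back edge: net → log.

net->log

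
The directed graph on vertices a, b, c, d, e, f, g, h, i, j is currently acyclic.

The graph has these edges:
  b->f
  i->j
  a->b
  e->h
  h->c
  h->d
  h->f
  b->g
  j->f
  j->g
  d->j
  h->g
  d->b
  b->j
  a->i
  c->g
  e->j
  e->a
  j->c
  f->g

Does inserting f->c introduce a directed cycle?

No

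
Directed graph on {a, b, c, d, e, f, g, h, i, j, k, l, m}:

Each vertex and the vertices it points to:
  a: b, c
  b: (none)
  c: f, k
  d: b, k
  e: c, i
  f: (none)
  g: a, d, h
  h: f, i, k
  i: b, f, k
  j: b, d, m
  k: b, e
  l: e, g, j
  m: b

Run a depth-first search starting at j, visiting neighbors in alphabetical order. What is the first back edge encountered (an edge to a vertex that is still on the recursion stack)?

DFS from j (visiting neighbors in alphabetical order); mark gray on enter, black on exit:
j gray
  b gray
  b black
  d gray
    d→b: b black — skip
    k gray
      k→b: b black — skip
      e gray
        c gray
          f gray
          f black
          c→k: k is gray → back edge
First back edge: c → k.

c->k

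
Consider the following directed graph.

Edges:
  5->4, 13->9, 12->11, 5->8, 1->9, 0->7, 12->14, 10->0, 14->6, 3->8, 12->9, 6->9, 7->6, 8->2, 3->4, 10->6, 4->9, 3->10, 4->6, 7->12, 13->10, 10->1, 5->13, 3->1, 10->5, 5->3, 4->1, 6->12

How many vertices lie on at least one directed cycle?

A vertex is on a directed cycle iff it belongs to a strongly connected component of size ≥ 2 (or has a self-loop).
The vertices on cycles are {3, 5, 6, 10, 12, 13, 14} — 7 in total.

7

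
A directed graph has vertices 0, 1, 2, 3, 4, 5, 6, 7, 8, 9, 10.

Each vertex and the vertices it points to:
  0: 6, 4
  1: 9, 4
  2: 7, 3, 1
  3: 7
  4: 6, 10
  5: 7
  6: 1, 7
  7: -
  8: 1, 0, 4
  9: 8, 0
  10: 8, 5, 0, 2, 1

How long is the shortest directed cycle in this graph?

For each vertex v, BFS finds the shortest path from v back to v.
The shortest such closed walk is 10 → 0 → 4 → 10, length 3.

3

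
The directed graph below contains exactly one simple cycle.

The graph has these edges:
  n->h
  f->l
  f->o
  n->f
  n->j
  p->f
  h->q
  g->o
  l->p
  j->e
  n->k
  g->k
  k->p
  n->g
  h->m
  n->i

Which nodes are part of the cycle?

f, l, p

DFS with gray/black marking from f:
f gray
  o gray
  o black
  l gray
    p gray
      p→f: f is gray → back edge
Back edge closes the cycle f → l → p → f; its vertices are {f, l, p}.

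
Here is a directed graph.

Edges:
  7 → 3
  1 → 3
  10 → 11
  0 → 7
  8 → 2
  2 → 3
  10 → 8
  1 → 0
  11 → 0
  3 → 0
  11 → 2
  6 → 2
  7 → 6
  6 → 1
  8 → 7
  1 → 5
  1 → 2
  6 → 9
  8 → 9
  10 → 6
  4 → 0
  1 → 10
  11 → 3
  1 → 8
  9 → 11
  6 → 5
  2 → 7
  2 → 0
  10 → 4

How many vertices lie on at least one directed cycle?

11

A vertex is on a directed cycle iff it belongs to a strongly connected component of size ≥ 2 (or has a self-loop).
The vertices on cycles are {0, 1, 2, 3, 4, 6, 7, 8, 9, 10, 11} — 11 in total.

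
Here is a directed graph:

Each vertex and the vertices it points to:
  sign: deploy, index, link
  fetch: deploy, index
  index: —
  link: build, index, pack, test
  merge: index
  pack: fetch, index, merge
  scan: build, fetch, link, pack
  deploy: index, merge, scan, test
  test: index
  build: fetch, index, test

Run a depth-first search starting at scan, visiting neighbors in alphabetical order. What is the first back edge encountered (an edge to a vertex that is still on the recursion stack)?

DFS from scan (visiting neighbors in alphabetical order); mark gray on enter, black on exit:
scan gray
  build gray
    fetch gray
      deploy gray
        index gray
        index black
        merge gray
          merge→index: index black — skip
        merge black
        deploy→scan: scan is gray → back edge
First back edge: deploy → scan.

deploy→scan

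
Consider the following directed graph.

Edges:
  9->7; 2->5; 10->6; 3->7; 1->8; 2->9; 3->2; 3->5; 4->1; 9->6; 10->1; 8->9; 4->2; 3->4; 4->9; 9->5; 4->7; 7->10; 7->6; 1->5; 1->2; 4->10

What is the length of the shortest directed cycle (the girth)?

5

For each vertex v, BFS finds the shortest path from v back to v.
The shortest such closed walk is 2 → 9 → 7 → 10 → 1 → 2, length 5.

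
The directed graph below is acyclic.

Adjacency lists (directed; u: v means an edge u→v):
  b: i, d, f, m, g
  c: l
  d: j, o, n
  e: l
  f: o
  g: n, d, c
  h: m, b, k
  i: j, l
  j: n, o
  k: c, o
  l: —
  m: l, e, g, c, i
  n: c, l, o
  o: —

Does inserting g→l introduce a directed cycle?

No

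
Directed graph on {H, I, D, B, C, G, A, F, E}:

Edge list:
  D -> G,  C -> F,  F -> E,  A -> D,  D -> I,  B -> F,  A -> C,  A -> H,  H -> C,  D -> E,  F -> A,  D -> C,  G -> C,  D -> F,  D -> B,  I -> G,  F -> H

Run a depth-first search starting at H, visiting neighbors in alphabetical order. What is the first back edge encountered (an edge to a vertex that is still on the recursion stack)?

DFS from H (visiting neighbors in alphabetical order); mark gray on enter, black on exit:
H gray
  C gray
    F gray
      A gray
        A→C: C is gray → back edge
First back edge: A → C.

A→C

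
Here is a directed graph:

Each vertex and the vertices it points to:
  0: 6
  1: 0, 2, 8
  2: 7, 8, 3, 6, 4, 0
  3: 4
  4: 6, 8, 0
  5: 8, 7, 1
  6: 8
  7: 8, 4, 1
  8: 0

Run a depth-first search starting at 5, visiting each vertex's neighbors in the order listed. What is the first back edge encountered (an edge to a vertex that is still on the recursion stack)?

DFS from 5 (visiting each vertex's neighbors in the order listed); mark gray on enter, black on exit:
5 gray
  8 gray
    0 gray
      6 gray
        6→8: 8 is gray → back edge
First back edge: 6 → 8.

6→8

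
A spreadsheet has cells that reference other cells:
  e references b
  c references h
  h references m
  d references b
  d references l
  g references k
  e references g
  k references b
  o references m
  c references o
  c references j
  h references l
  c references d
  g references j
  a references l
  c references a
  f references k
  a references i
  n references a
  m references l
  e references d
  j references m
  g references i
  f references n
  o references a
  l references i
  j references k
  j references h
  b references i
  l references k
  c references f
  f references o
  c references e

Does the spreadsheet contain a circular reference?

DFS with white/gray/black marking, starting from e:
e gray
  g gray
    i gray
    i black
    k gray
      b gray
        b→i: i black — skip
      b black
    k black
    j gray
      m gray
        l gray
          l→i: i black — skip
          l→k: k black — skip
        l black
      m black
      j→k: k black — skip
      h gray
        h→m: m black — skip
        h→l: l black — skip
      h black
    j black
  g black
  e→b: b black — skip
  d gray
    d→b: b black — skip
    d→l: l black — skip
  d black
e black
a gray
  a→i: i black — skip
  a→l: l black — skip
a black
c gray
  c→j: j black — skip
  f gray
    o gray
      o→a: a black — skip
      o→m: m black — skip
    o black
    f→k: k black — skip
    n gray
      n→a: a black — skip
    n black
  f black
  c→o: o black — skip
  c→e: e black — skip
  c→a: a black — skip
  c→h: h black — skip
  c→d: d black — skip
c black
Every edge goes to a white or black vertex — no back edge, so the graph is acyclic.

No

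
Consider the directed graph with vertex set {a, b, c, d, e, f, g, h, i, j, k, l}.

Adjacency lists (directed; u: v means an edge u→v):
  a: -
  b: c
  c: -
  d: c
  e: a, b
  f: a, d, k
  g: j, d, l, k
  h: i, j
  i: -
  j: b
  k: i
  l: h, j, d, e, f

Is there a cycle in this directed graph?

No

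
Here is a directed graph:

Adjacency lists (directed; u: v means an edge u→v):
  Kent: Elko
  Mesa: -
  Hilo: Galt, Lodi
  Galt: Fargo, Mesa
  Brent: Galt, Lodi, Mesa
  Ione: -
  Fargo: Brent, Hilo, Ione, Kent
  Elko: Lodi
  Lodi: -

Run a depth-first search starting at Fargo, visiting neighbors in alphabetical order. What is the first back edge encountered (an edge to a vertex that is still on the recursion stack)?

Galt→Fargo

DFS from Fargo (visiting neighbors in alphabetical order); mark gray on enter, black on exit:
Fargo gray
  Brent gray
    Galt gray
      Galt→Fargo: Fargo is gray → back edge
First back edge: Galt → Fargo.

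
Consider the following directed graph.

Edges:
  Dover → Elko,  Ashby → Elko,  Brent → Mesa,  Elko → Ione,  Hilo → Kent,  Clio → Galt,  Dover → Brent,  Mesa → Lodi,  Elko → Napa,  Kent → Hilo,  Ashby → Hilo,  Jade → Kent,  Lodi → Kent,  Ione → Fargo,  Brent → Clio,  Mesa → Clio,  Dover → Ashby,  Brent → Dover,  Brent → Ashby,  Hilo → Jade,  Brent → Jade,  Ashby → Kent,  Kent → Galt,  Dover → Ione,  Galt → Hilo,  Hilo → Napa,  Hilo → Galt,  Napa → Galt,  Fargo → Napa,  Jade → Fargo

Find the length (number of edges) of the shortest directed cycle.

For each vertex v, BFS finds the shortest path from v back to v.
The shortest such closed walk is Brent → Dover → Brent, length 2.

2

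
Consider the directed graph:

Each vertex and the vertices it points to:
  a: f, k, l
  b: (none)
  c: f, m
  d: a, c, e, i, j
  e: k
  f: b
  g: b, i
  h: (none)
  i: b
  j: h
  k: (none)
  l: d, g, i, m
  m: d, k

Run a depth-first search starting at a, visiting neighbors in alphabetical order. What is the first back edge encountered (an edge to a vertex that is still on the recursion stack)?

d→a

DFS from a (visiting neighbors in alphabetical order); mark gray on enter, black on exit:
a gray
  f gray
    b gray
    b black
  f black
  k gray
  k black
  l gray
    d gray
      d→a: a is gray → back edge
First back edge: d → a.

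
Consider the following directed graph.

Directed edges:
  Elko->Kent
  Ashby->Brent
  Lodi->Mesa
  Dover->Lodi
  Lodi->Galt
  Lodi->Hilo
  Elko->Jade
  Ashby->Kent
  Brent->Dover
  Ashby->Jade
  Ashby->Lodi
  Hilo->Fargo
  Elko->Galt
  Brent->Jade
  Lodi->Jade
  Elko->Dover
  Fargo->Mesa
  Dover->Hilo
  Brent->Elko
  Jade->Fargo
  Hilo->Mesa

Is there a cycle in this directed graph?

No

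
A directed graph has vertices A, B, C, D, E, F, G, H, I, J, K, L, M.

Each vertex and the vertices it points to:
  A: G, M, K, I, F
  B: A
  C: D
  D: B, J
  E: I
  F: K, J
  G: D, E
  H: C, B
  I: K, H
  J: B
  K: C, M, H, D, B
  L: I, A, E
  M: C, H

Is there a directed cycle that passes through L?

No

L lies on a cycle iff there is a path from L back to itself.
Exploring from L, it never reaches itself; equivalently, its strongly connected component is a singleton.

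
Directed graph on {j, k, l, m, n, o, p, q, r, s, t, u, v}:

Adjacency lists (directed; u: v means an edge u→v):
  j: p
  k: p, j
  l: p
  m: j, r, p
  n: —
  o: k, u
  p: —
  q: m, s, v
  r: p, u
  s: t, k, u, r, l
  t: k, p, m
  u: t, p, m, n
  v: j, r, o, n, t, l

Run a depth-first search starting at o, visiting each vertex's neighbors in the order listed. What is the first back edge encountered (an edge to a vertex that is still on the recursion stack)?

DFS from o (visiting each vertex's neighbors in the order listed); mark gray on enter, black on exit:
o gray
  k gray
    p gray
    p black
    j gray
      j→p: p black — skip
    j black
  k black
  u gray
    t gray
      t→k: k black — skip
      t→p: p black — skip
      m gray
        m→j: j black — skip
        r gray
          r→p: p black — skip
          r→u: u is gray → back edge
First back edge: r → u.

r->u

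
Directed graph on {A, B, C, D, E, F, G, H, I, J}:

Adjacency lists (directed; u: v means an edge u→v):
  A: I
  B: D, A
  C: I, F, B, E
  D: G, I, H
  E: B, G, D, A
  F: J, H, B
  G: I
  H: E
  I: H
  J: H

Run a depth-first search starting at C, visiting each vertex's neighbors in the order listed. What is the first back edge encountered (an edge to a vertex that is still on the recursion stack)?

G->I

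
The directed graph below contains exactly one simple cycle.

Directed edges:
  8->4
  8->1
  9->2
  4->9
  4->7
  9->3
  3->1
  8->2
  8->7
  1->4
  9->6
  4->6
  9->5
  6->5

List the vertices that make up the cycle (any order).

1, 3, 4, 9

DFS with gray/black marking from 1:
1 gray
  4 gray
    6 gray
      5 gray
      5 black
    6 black
    9 gray
      9→5: 5 black — skip
      3 gray
        3→1: 1 is gray → back edge
Back edge closes the cycle 1 → 4 → 9 → 3 → 1; its vertices are {1, 3, 4, 9}.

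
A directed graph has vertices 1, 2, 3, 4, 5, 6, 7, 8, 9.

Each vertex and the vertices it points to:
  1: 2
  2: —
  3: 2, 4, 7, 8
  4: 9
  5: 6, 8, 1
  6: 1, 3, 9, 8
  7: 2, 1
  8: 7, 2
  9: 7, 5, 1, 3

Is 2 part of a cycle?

No

2 lies on a cycle iff there is a path from 2 back to itself.
Exploring from 2, it never reaches itself; equivalently, its strongly connected component is a singleton.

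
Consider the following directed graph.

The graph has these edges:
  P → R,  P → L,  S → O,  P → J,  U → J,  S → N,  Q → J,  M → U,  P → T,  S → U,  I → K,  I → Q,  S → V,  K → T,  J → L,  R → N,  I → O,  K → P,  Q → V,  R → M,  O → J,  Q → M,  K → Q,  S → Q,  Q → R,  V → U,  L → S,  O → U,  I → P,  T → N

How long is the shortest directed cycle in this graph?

For each vertex v, BFS finds the shortest path from v back to v.
The shortest such closed walk is Q → J → L → S → Q, length 4.

4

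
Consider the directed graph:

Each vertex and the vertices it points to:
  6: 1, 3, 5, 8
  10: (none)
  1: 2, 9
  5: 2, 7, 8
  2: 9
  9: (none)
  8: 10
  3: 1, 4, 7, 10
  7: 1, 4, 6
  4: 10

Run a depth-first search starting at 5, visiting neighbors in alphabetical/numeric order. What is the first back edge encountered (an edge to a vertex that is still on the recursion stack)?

3→7

DFS from 5 (visiting neighbors in alphabetical/numeric order); mark gray on enter, black on exit:
5 gray
  2 gray
    9 gray
    9 black
  2 black
  7 gray
    1 gray
      1→2: 2 black — skip
      1→9: 9 black — skip
    1 black
    4 gray
      10 gray
      10 black
    4 black
    6 gray
      6→1: 1 black — skip
      3 gray
        3→1: 1 black — skip
        3→4: 4 black — skip
        3→7: 7 is gray → back edge
First back edge: 3 → 7.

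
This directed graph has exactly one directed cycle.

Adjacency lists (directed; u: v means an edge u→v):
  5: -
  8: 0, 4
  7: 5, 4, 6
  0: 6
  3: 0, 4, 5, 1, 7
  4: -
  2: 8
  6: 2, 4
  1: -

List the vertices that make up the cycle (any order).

0, 2, 6, 8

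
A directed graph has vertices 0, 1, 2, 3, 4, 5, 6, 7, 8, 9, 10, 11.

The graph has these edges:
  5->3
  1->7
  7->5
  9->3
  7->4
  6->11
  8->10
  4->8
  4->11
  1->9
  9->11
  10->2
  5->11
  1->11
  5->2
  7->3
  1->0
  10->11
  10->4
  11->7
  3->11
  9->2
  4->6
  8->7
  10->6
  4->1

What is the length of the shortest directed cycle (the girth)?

For each vertex v, BFS finds the shortest path from v back to v.
The shortest such closed walk is 8 → 10 → 4 → 8, length 3.

3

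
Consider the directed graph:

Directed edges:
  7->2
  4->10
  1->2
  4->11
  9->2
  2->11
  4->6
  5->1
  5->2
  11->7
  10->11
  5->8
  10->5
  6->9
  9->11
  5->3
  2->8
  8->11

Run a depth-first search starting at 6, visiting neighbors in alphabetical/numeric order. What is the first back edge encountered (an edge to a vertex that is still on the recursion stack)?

7->2

DFS from 6 (visiting neighbors in alphabetical/numeric order); mark gray on enter, black on exit:
6 gray
  9 gray
    2 gray
      8 gray
        11 gray
          7 gray
            7→2: 2 is gray → back edge
First back edge: 7 → 2.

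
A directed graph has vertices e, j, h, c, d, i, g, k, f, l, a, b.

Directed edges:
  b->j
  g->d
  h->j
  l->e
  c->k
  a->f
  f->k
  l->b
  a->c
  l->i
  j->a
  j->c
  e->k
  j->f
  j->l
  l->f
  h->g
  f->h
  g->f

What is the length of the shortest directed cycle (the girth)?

3

For each vertex v, BFS finds the shortest path from v back to v.
The shortest such closed walk is h → g → f → h, length 3.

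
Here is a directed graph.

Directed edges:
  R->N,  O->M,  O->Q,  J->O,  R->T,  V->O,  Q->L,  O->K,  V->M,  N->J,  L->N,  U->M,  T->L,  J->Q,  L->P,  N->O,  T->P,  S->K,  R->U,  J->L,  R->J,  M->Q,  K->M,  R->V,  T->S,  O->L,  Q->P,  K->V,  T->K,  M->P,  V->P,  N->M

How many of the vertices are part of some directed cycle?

8

A vertex is on a directed cycle iff it belongs to a strongly connected component of size ≥ 2 (or has a self-loop).
The vertices on cycles are {J, K, L, M, N, O, Q, V} — 8 in total.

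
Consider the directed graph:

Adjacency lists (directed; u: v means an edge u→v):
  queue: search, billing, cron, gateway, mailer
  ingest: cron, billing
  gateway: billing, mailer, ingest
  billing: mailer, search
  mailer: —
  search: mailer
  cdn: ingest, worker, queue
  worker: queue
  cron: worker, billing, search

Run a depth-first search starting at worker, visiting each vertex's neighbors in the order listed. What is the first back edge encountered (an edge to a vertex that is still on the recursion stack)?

cron→worker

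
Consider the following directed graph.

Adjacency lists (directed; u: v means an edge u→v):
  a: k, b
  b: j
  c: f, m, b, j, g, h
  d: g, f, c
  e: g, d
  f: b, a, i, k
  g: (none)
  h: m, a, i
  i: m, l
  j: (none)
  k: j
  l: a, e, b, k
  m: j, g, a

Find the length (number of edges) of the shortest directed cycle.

5

For each vertex v, BFS finds the shortest path from v back to v.
The shortest such closed walk is d → f → i → l → e → d, length 5.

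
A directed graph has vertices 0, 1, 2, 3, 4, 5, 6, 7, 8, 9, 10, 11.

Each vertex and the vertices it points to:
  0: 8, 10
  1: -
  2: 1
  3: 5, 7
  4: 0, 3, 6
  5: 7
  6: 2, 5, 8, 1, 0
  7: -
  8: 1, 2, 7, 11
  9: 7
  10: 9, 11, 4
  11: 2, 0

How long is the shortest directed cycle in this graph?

3

For each vertex v, BFS finds the shortest path from v back to v.
The shortest such closed walk is 10 → 4 → 0 → 10, length 3.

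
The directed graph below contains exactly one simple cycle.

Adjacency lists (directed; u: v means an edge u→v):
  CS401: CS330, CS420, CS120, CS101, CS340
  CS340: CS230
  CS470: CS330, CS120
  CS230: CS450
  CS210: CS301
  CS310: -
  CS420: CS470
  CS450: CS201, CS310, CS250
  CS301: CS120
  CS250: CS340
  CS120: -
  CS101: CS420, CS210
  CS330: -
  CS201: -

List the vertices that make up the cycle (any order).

CS230, CS250, CS340, CS450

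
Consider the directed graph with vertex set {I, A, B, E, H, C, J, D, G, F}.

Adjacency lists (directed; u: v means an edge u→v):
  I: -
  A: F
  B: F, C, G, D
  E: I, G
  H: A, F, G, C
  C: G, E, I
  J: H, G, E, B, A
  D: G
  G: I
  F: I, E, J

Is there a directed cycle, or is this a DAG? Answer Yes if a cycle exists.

Yes

DFS with white/gray/black marking, starting from J:
J gray
  H gray
    A gray
      F gray
        I gray
        I black
        E gray
          E→I: I black — skip
          G gray
            G→I: I black — skip
          G black
        E black
        F→J: J is gray → back edge
Back edge found, so a cycle exists: J → H → A → F → J.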